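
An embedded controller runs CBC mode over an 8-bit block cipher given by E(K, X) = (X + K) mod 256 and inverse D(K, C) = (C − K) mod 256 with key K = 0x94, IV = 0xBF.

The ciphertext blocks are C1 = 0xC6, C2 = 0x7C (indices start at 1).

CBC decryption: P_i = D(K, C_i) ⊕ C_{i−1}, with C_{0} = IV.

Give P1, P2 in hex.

P1 = 0x8D, P2 = 0x2E

P1: D(K, 0xC6) = 0x32; 0x32 ⊕ 0xBF = 0x8D.
P2: D(K, 0x7C) = 0xE8; 0xE8 ⊕ 0xC6 = 0x2E.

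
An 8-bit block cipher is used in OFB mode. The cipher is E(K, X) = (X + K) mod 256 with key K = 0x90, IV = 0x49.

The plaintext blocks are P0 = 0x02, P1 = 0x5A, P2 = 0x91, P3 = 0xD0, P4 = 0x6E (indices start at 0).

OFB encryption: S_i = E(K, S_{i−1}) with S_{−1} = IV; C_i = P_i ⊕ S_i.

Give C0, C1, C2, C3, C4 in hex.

C0 = 0xDB, C1 = 0x33, C2 = 0x68, C3 = 0x59, C4 = 0x77

C0: S = E(K, 0x49) = 0xD9; 0x02 ⊕ 0xD9 = 0xDB.
C1: S = E(K, 0xD9) = 0x69; 0x5A ⊕ 0x69 = 0x33.
C2: S = E(K, 0x69) = 0xF9; 0x91 ⊕ 0xF9 = 0x68.
C3: S = E(K, 0xF9) = 0x89; 0xD0 ⊕ 0x89 = 0x59.
C4: S = E(K, 0x89) = 0x19; 0x6E ⊕ 0x19 = 0x77.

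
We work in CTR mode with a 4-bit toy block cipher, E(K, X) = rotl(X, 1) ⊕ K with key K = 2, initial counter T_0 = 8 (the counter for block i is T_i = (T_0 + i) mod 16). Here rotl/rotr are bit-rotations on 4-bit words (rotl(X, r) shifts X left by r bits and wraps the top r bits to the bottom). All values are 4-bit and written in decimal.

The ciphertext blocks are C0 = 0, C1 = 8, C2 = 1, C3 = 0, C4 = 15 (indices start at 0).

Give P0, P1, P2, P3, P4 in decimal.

P0 = 3, P1 = 9, P2 = 6, P3 = 5, P4 = 4

CTR decryption: S_i = E(K, T_i) where T_i is the counter for block i; P_i = C_i ⊕ S_i.
P0: T = 8, S = E(K, T) = 3; 0 ⊕ 3 = 3.
P1: T = 9, S = E(K, T) = 1; 8 ⊕ 1 = 9.
P2: T = 10, S = E(K, T) = 7; 1 ⊕ 7 = 6.
P3: T = 11, S = E(K, T) = 5; 0 ⊕ 5 = 5.
P4: T = 12, S = E(K, T) = 11; 15 ⊕ 11 = 4.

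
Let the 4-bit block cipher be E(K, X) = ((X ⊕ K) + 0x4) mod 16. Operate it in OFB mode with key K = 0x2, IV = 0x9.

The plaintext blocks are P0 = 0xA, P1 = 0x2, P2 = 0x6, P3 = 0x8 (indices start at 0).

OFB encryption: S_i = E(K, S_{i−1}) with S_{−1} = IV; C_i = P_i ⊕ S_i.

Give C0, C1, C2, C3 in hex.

C0 = 0x5, C1 = 0x3, C2 = 0x1, C3 = 0x1

C0: S = E(K, 0x9) = 0xF; 0xA ⊕ 0xF = 0x5.
C1: S = E(K, 0xF) = 0x1; 0x2 ⊕ 0x1 = 0x3.
C2: S = E(K, 0x1) = 0x7; 0x6 ⊕ 0x7 = 0x1.
C3: S = E(K, 0x7) = 0x9; 0x8 ⊕ 0x9 = 0x1.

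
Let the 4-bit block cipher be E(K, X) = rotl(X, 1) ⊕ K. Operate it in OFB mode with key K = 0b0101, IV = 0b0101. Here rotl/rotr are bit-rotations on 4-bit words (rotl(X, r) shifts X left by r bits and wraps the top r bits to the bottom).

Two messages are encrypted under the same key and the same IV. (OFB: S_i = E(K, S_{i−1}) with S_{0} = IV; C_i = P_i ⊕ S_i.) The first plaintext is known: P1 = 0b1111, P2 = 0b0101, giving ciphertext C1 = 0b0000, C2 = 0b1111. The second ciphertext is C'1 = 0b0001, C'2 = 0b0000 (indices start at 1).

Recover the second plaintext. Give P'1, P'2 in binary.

In OFB with a reused IV, both messages share the same keystream S_i, so C_i ⊕ C'_i = P_i ⊕ P'_i and thus P'_i = P_i ⊕ C_i ⊕ C'_i.
P'1: 0b1111 ⊕ 0b0000 ⊕ 0b0001 = 0b1110.
P'2: 0b0101 ⊕ 0b1111 ⊕ 0b0000 = 0b1010.

P'1 = 0b1110, P'2 = 0b1010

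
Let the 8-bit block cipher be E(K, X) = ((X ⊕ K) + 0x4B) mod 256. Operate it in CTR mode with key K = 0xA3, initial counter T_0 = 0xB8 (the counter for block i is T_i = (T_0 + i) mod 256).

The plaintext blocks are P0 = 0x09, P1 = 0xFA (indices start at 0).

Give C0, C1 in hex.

C0 = 0x6F, C1 = 0x9F

CTR encryption: S_i = E(K, T_i) where T_i is the counter for block i; C_i = P_i ⊕ S_i.
C0: T = 0xB8, S = E(K, T) = 0x66; 0x09 ⊕ 0x66 = 0x6F.
C1: T = 0xB9, S = E(K, T) = 0x65; 0xFA ⊕ 0x65 = 0x9F.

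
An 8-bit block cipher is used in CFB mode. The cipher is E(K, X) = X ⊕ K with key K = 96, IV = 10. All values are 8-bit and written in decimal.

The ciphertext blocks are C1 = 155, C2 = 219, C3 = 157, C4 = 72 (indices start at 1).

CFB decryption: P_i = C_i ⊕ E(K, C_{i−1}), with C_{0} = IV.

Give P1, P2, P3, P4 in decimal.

P1: E(K, 10) = 106; 155 ⊕ 106 = 241.
P2: E(K, 155) = 251; 219 ⊕ 251 = 32.
P3: E(K, 219) = 187; 157 ⊕ 187 = 38.
P4: E(K, 157) = 253; 72 ⊕ 253 = 181.

P1 = 241, P2 = 32, P3 = 38, P4 = 181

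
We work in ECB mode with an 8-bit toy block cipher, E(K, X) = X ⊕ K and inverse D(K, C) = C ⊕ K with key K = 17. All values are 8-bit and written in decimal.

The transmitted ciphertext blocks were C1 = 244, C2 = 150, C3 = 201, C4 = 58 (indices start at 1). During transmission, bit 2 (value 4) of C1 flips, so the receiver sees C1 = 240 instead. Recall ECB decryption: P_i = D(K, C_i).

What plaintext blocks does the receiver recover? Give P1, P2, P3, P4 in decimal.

P1 = 225, P2 = 135, P3 = 216, P4 = 43

Only C1 changed, to 240. In ECB, a change in C_i affects only P_i. Decrypting the received ciphertext:
P1: D(K, 240) = 225.
P2: D(K, 150) = 135.
P3: D(K, 201) = 216.
P4: D(K, 58) = 43.
Blocks that differ from the original plaintext: P1.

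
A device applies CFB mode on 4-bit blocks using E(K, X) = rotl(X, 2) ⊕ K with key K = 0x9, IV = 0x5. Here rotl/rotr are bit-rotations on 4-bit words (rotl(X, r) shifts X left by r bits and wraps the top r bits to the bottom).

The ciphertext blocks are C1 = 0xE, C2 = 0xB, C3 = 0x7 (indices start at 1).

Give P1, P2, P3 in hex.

CFB decryption: P_i = C_i ⊕ E(K, C_{i−1}), with C_{0} = IV.
P1: E(K, 0x5) = 0xC; 0xE ⊕ 0xC = 0x2.
P2: E(K, 0xE) = 0x2; 0xB ⊕ 0x2 = 0x9.
P3: E(K, 0xB) = 0x7; 0x7 ⊕ 0x7 = 0x0.

P1 = 0x2, P2 = 0x9, P3 = 0x0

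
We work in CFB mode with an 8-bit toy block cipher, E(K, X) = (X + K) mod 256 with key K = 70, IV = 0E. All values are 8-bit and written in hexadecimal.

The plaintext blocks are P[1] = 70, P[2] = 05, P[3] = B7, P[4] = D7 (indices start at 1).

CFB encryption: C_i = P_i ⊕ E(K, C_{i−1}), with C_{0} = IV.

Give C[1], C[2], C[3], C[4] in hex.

C[1]: E(K, 0E) = 7E; 70 ⊕ 7E = 0E.
C[2]: E(K, 0E) = 7E; 05 ⊕ 7E = 7B.
C[3]: E(K, 7B) = EB; B7 ⊕ EB = 5C.
C[4]: E(K, 5C) = CC; D7 ⊕ CC = 1B.

C[1] = 0E, C[2] = 7B, C[3] = 5C, C[4] = 1B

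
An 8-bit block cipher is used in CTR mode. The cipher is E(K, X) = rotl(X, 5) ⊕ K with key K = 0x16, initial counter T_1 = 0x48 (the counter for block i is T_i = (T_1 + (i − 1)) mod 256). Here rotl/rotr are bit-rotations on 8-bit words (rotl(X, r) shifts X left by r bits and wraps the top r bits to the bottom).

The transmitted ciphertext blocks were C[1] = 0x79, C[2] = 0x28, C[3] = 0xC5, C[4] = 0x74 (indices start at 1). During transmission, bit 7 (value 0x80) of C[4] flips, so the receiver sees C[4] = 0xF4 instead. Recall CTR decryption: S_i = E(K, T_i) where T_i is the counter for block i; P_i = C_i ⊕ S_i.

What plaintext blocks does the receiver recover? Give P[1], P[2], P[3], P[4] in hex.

P[1] = 0x66, P[2] = 0x17, P[3] = 0x9A, P[4] = 0x8B

Only C[4] changed, to 0xF4. In CTR, a change in C_i flips the same bit in P_i only; the keystream is unaffected. Decrypting the received ciphertext:
P[1]: T = 0x48, S = E(K, T) = 0x1F; 0x79 ⊕ 0x1F = 0x66.
P[2]: T = 0x49, S = E(K, T) = 0x3F; 0x28 ⊕ 0x3F = 0x17.
P[3]: T = 0x4A, S = E(K, T) = 0x5F; 0xC5 ⊕ 0x5F = 0x9A.
P[4]: T = 0x4B, S = E(K, T) = 0x7F; 0xF4 ⊕ 0x7F = 0x8B.
Blocks that differ from the original plaintext: P[4].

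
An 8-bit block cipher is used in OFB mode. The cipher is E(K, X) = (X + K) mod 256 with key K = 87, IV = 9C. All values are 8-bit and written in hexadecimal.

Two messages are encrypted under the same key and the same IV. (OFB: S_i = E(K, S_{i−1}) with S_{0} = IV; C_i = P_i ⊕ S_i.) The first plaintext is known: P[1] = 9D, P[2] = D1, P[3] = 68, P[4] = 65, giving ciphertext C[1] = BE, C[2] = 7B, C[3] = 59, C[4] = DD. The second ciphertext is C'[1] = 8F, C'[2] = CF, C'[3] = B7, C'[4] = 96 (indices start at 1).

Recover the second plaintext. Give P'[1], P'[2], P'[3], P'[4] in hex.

P'[1] = AC, P'[2] = 65, P'[3] = 86, P'[4] = 2E

In OFB with a reused IV, both messages share the same keystream S_i, so C_i ⊕ C'_i = P_i ⊕ P'_i and thus P'_i = P_i ⊕ C_i ⊕ C'_i.
P'[1]: 9D ⊕ BE ⊕ 8F = AC.
P'[2]: D1 ⊕ 7B ⊕ CF = 65.
P'[3]: 68 ⊕ 59 ⊕ B7 = 86.
P'[4]: 65 ⊕ DD ⊕ 96 = 2E.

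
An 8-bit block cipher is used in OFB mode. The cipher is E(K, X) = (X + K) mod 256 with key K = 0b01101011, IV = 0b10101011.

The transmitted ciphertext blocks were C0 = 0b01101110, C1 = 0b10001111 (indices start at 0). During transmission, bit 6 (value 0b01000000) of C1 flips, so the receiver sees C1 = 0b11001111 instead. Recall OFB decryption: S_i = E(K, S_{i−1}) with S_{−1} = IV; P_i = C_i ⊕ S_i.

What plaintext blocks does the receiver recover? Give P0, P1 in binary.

Only C1 changed, to 0b11001111. In OFB, a change in C_i flips the same bit in P_i only; the keystream is unaffected. Decrypting the received ciphertext:
P0: S = E(K, 0b10101011) = 0b00010110; 0b01101110 ⊕ 0b00010110 = 0b01111000.
P1: S = E(K, 0b00010110) = 0b10000001; 0b11001111 ⊕ 0b10000001 = 0b01001110.
Blocks that differ from the original plaintext: P1.

P0 = 0b01111000, P1 = 0b01001110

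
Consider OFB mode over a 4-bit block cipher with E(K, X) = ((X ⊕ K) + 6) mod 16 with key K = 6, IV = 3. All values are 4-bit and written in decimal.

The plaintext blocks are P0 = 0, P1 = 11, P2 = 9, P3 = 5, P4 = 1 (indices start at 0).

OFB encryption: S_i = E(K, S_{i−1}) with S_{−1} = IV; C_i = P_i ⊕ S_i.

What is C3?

C0: S = E(K, 3) = 11; 0 ⊕ 11 = 11.
C1: S = E(K, 11) = 3; 11 ⊕ 3 = 8.
C2: S = E(K, 3) = 11; 9 ⊕ 11 = 2.
C3: S = E(K, 11) = 3; 5 ⊕ 3 = 6.

C3 = 6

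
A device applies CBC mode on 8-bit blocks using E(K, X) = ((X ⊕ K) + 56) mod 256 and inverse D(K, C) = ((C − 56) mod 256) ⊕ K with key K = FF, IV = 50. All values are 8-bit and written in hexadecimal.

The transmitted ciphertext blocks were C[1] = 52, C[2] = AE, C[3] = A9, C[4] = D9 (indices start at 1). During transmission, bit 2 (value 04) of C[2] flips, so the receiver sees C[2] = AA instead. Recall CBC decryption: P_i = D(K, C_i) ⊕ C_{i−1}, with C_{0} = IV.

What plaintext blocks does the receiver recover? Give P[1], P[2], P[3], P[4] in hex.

Only C[2] changed, to AA. In CBC, a change in C_i garbles P_i and flips the same bit in P_{i+1}. Decrypting the received ciphertext:
P[1]: D(K, 52) = 03; 03 ⊕ 50 = 53.
P[2]: D(K, AA) = AB; AB ⊕ 52 = F9.
P[3]: D(K, A9) = AC; AC ⊕ AA = 06.
P[4]: D(K, D9) = 7C; 7C ⊕ A9 = D5.
Blocks that differ from the original plaintext: P[2], P[3].

P[1] = 53, P[2] = F9, P[3] = 06, P[4] = D5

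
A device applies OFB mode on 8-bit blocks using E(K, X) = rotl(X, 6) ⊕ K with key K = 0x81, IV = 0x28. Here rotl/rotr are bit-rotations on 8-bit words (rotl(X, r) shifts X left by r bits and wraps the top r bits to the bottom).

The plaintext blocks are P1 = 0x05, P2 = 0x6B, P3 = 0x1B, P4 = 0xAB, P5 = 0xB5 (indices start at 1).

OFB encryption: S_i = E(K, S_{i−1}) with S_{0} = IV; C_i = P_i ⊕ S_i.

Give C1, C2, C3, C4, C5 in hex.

C1 = 0x8E, C2 = 0x08, C3 = 0x42, C4 = 0x7C, C5 = 0xC1

C1: S = E(K, 0x28) = 0x8B; 0x05 ⊕ 0x8B = 0x8E.
C2: S = E(K, 0x8B) = 0x63; 0x6B ⊕ 0x63 = 0x08.
C3: S = E(K, 0x63) = 0x59; 0x1B ⊕ 0x59 = 0x42.
C4: S = E(K, 0x59) = 0xD7; 0xAB ⊕ 0xD7 = 0x7C.
C5: S = E(K, 0xD7) = 0x74; 0xB5 ⊕ 0x74 = 0xC1.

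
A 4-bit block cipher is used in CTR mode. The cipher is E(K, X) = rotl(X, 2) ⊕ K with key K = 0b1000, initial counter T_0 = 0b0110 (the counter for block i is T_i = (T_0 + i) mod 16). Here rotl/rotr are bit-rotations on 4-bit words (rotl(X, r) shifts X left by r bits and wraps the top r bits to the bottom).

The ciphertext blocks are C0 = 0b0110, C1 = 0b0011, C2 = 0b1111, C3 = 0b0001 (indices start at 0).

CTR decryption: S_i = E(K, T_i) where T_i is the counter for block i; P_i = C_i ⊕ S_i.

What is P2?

P2 = 0b0101

P2: T = 0b1000, S = E(K, T) = 0b1010; 0b1111 ⊕ 0b1010 = 0b0101.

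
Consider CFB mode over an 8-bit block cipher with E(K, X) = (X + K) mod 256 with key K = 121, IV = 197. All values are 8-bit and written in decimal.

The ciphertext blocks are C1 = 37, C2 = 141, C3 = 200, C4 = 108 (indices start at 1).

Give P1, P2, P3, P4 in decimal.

P1 = 27, P2 = 19, P3 = 206, P4 = 45

CFB decryption: P_i = C_i ⊕ E(K, C_{i−1}), with C_{0} = IV.
P1: E(K, 197) = 62; 37 ⊕ 62 = 27.
P2: E(K, 37) = 158; 141 ⊕ 158 = 19.
P3: E(K, 141) = 6; 200 ⊕ 6 = 206.
P4: E(K, 200) = 65; 108 ⊕ 65 = 45.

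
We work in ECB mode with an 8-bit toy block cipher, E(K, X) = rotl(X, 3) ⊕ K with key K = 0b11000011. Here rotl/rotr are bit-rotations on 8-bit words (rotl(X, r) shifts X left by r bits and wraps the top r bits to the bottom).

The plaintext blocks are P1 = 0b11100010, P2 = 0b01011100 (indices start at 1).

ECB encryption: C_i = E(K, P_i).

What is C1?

C1: E(K, 0b11100010) = 0b11010100.

C1 = 0b11010100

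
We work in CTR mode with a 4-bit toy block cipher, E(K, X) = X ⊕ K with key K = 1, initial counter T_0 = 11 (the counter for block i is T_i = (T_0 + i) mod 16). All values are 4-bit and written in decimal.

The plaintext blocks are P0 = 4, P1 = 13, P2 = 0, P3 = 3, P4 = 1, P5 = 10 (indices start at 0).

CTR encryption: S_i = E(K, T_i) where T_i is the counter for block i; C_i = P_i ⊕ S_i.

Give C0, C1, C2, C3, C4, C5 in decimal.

C0: T = 11, S = E(K, T) = 10; 4 ⊕ 10 = 14.
C1: T = 12, S = E(K, T) = 13; 13 ⊕ 13 = 0.
C2: T = 13, S = E(K, T) = 12; 0 ⊕ 12 = 12.
C3: T = 14, S = E(K, T) = 15; 3 ⊕ 15 = 12.
C4: T = 15, S = E(K, T) = 14; 1 ⊕ 14 = 15.
C5: T = 0, S = E(K, T) = 1; 10 ⊕ 1 = 11.

C0 = 14, C1 = 0, C2 = 12, C3 = 12, C4 = 15, C5 = 11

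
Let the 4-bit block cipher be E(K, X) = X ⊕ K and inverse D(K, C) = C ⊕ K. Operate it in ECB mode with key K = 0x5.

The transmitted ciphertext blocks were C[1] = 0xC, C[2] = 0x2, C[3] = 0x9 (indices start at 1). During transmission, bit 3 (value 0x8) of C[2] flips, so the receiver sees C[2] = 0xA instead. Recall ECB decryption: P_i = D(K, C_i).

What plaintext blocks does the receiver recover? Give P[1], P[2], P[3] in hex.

P[1] = 0x9, P[2] = 0xF, P[3] = 0xC

Only C[2] changed, to 0xA. In ECB, a change in C_i affects only P_i. Decrypting the received ciphertext:
P[1]: D(K, 0xC) = 0x9.
P[2]: D(K, 0xA) = 0xF.
P[3]: D(K, 0x9) = 0xC.
Blocks that differ from the original plaintext: P[2].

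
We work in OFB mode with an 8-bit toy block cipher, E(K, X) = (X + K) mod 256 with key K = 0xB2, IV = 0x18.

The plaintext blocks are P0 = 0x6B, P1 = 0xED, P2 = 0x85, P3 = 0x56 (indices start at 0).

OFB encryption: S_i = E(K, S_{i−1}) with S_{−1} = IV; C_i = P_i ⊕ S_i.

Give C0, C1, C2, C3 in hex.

C0 = 0xA1, C1 = 0x91, C2 = 0xAB, C3 = 0xB6

C0: S = E(K, 0x18) = 0xCA; 0x6B ⊕ 0xCA = 0xA1.
C1: S = E(K, 0xCA) = 0x7C; 0xED ⊕ 0x7C = 0x91.
C2: S = E(K, 0x7C) = 0x2E; 0x85 ⊕ 0x2E = 0xAB.
C3: S = E(K, 0x2E) = 0xE0; 0x56 ⊕ 0xE0 = 0xB6.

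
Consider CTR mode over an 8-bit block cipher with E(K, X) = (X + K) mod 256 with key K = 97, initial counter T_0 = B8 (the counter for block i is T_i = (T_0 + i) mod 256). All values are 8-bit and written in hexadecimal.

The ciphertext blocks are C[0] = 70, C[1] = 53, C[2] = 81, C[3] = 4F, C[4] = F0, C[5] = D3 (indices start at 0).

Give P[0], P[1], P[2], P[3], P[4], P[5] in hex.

CTR decryption: S_i = E(K, T_i) where T_i is the counter for block i; P_i = C_i ⊕ S_i.
P[0]: T = B8, S = E(K, T) = 4F; 70 ⊕ 4F = 3F.
P[1]: T = B9, S = E(K, T) = 50; 53 ⊕ 50 = 03.
P[2]: T = BA, S = E(K, T) = 51; 81 ⊕ 51 = D0.
P[3]: T = BB, S = E(K, T) = 52; 4F ⊕ 52 = 1D.
P[4]: T = BC, S = E(K, T) = 53; F0 ⊕ 53 = A3.
P[5]: T = BD, S = E(K, T) = 54; D3 ⊕ 54 = 87.

P[0] = 3F, P[1] = 03, P[2] = D0, P[3] = 1D, P[4] = A3, P[5] = 87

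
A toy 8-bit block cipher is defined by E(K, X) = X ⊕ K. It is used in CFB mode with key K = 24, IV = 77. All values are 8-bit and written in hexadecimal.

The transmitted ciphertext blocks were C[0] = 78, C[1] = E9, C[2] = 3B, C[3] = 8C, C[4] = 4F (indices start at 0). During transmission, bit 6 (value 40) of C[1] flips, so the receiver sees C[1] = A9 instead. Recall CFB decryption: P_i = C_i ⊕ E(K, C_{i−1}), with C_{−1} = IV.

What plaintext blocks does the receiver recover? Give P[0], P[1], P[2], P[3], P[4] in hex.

P[0] = 2B, P[1] = F5, P[2] = B6, P[3] = 93, P[4] = E7

Only C[1] changed, to A9. In CFB, a change in C_i flips the same bit in P_i and garbles P_{i+1}. Decrypting the received ciphertext:
P[0]: E(K, 77) = 53; 78 ⊕ 53 = 2B.
P[1]: E(K, 78) = 5C; A9 ⊕ 5C = F5.
P[2]: E(K, A9) = 8D; 3B ⊕ 8D = B6.
P[3]: E(K, 3B) = 1F; 8C ⊕ 1F = 93.
P[4]: E(K, 8C) = A8; 4F ⊕ A8 = E7.
Blocks that differ from the original plaintext: P[1], P[2].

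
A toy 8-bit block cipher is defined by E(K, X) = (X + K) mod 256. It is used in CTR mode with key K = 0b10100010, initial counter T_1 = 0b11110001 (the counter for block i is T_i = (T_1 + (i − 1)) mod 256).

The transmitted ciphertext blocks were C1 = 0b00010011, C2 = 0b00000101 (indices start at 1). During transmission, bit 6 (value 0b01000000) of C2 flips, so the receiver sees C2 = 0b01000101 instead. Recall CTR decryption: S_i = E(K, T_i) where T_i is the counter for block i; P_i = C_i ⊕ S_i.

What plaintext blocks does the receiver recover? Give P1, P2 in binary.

Only C2 changed, to 0b01000101. In CTR, a change in C_i flips the same bit in P_i only; the keystream is unaffected. Decrypting the received ciphertext:
P1: T = 0b11110001, S = E(K, T) = 0b10010011; 0b00010011 ⊕ 0b10010011 = 0b10000000.
P2: T = 0b11110010, S = E(K, T) = 0b10010100; 0b01000101 ⊕ 0b10010100 = 0b11010001.
Blocks that differ from the original plaintext: P2.

P1 = 0b10000000, P2 = 0b11010001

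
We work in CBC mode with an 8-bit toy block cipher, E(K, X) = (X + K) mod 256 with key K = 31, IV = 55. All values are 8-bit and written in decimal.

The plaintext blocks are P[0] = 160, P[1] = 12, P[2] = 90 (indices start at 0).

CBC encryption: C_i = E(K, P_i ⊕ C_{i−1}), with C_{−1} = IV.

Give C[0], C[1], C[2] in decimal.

C[0] = 182, C[1] = 217, C[2] = 162

C[0]: P[0] ⊕ 55 = 151; E(K, 151) = 182.
C[1]: P[1] ⊕ 182 = 186; E(K, 186) = 217.
C[2]: P[2] ⊕ 217 = 131; E(K, 131) = 162.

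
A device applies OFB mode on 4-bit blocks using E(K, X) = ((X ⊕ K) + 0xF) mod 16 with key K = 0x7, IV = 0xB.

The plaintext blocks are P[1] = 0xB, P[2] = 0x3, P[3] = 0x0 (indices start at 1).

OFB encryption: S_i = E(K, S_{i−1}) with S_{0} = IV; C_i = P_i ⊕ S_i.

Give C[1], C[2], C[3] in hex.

C[1]: S = E(K, 0xB) = 0xB; 0xB ⊕ 0xB = 0x0.
C[2]: S = E(K, 0xB) = 0xB; 0x3 ⊕ 0xB = 0x8.
C[3]: S = E(K, 0xB) = 0xB; 0x0 ⊕ 0xB = 0xB.

C[1] = 0x0, C[2] = 0x8, C[3] = 0xB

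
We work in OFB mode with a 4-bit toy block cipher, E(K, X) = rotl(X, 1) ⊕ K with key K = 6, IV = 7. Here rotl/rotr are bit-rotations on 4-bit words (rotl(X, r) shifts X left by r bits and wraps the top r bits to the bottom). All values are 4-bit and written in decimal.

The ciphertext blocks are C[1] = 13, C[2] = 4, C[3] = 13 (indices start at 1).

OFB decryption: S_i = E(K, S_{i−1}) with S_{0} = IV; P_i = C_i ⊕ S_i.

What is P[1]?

P[1]: S = E(K, 7) = 8; 13 ⊕ 8 = 5.

P[1] = 5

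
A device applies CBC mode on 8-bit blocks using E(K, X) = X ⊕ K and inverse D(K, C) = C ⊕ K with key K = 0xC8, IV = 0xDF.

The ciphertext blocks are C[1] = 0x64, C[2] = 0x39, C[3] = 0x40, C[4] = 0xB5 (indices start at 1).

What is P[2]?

P[2] = 0x95

CBC decryption: P_i = D(K, C_i) ⊕ C_{i−1}, with C_{0} = IV.
P[2]: D(K, 0x39) = 0xF1; 0xF1 ⊕ 0x64 = 0x95.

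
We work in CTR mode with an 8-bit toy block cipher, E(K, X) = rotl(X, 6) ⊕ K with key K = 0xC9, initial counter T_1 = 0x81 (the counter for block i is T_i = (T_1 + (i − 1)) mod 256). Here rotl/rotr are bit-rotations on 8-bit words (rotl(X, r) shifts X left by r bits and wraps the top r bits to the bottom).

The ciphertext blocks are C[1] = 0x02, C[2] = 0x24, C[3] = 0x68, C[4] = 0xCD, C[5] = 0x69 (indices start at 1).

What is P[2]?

CTR decryption: S_i = E(K, T_i) where T_i is the counter for block i; P_i = C_i ⊕ S_i.
P[2]: T = 0x82, S = E(K, T) = 0x69; 0x24 ⊕ 0x69 = 0x4D.

P[2] = 0x4D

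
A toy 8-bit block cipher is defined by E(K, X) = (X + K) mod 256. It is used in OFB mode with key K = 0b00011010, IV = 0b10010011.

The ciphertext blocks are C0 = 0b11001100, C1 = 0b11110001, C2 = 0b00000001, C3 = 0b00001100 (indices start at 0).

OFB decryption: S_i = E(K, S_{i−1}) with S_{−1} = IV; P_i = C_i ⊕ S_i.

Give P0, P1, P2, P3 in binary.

P0: S = E(K, 0b10010011) = 0b10101101; 0b11001100 ⊕ 0b10101101 = 0b01100001.
P1: S = E(K, 0b10101101) = 0b11000111; 0b11110001 ⊕ 0b11000111 = 0b00110110.
P2: S = E(K, 0b11000111) = 0b11100001; 0b00000001 ⊕ 0b11100001 = 0b11100000.
P3: S = E(K, 0b11100001) = 0b11111011; 0b00001100 ⊕ 0b11111011 = 0b11110111.

P0 = 0b01100001, P1 = 0b00110110, P2 = 0b11100000, P3 = 0b11110111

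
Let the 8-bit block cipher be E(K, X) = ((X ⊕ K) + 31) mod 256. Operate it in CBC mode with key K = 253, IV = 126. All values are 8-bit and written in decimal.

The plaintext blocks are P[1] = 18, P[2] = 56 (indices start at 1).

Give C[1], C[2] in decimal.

C[1] = 176, C[2] = 148

CBC encryption: C_i = E(K, P_i ⊕ C_{i−1}), with C_{0} = IV.
C[1]: P[1] ⊕ 126 = 108; E(K, 108) = 176.
C[2]: P[2] ⊕ 176 = 136; E(K, 136) = 148.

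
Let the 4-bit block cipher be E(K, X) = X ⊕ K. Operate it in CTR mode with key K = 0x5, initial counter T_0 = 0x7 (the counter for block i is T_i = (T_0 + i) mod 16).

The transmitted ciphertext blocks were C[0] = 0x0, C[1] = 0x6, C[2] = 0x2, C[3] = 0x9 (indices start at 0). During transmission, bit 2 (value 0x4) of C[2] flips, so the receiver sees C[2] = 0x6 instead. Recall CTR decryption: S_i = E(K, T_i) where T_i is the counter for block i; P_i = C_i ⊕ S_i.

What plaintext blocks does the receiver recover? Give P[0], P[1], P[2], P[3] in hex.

P[0] = 0x2, P[1] = 0xB, P[2] = 0xA, P[3] = 0x6

Only C[2] changed, to 0x6. In CTR, a change in C_i flips the same bit in P_i only; the keystream is unaffected. Decrypting the received ciphertext:
P[0]: T = 0x7, S = E(K, T) = 0x2; 0x0 ⊕ 0x2 = 0x2.
P[1]: T = 0x8, S = E(K, T) = 0xD; 0x6 ⊕ 0xD = 0xB.
P[2]: T = 0x9, S = E(K, T) = 0xC; 0x6 ⊕ 0xC = 0xA.
P[3]: T = 0xA, S = E(K, T) = 0xF; 0x9 ⊕ 0xF = 0x6.
Blocks that differ from the original plaintext: P[2].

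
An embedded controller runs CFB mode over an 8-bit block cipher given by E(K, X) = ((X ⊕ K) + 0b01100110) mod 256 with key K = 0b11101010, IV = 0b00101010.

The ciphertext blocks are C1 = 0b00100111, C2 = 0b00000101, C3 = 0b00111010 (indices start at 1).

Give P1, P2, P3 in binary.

P1 = 0b00000001, P2 = 0b00110110, P3 = 0b01101111

CFB decryption: P_i = C_i ⊕ E(K, C_{i−1}), with C_{0} = IV.
P1: E(K, 0b00101010) = 0b00100110; 0b00100111 ⊕ 0b00100110 = 0b00000001.
P2: E(K, 0b00100111) = 0b00110011; 0b00000101 ⊕ 0b00110011 = 0b00110110.
P3: E(K, 0b00000101) = 0b01010101; 0b00111010 ⊕ 0b01010101 = 0b01101111.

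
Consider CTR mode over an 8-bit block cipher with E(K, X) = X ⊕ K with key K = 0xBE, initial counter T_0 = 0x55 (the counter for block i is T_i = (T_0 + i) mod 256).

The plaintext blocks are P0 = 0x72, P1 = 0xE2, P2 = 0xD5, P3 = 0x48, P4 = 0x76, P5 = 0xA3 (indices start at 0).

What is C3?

CTR encryption: S_i = E(K, T_i) where T_i is the counter for block i; C_i = P_i ⊕ S_i.
C0: T = 0x55, S = E(K, T) = 0xEB; 0x72 ⊕ 0xEB = 0x99.
C1: T = 0x56, S = E(K, T) = 0xE8; 0xE2 ⊕ 0xE8 = 0x0A.
C2: T = 0x57, S = E(K, T) = 0xE9; 0xD5 ⊕ 0xE9 = 0x3C.
C3: T = 0x58, S = E(K, T) = 0xE6; 0x48 ⊕ 0xE6 = 0xAE.

C3 = 0xAE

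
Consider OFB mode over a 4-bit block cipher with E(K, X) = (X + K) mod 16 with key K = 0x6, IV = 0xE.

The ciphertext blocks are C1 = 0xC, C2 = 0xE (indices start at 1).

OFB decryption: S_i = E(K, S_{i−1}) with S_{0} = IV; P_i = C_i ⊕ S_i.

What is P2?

P1: S = E(K, 0xE) = 0x4; 0xC ⊕ 0x4 = 0x8.
P2: S = E(K, 0x4) = 0xA; 0xE ⊕ 0xA = 0x4.

P2 = 0x4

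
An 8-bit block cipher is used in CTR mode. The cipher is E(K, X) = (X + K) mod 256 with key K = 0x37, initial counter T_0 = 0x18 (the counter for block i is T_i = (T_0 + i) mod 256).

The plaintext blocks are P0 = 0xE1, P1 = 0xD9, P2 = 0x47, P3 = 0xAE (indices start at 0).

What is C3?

CTR encryption: S_i = E(K, T_i) where T_i is the counter for block i; C_i = P_i ⊕ S_i.
C0: T = 0x18, S = E(K, T) = 0x4F; 0xE1 ⊕ 0x4F = 0xAE.
C1: T = 0x19, S = E(K, T) = 0x50; 0xD9 ⊕ 0x50 = 0x89.
C2: T = 0x1A, S = E(K, T) = 0x51; 0x47 ⊕ 0x51 = 0x16.
C3: T = 0x1B, S = E(K, T) = 0x52; 0xAE ⊕ 0x52 = 0xFC.

C3 = 0xFC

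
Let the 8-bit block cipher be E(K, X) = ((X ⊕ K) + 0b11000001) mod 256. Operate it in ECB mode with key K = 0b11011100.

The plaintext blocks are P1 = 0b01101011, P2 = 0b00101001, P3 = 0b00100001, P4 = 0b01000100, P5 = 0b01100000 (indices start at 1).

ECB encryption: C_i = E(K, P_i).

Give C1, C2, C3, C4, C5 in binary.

C1 = 0b01111000, C2 = 0b10110110, C3 = 0b10111110, C4 = 0b01011001, C5 = 0b01111101

C1: E(K, 0b01101011) = 0b01111000.
C2: E(K, 0b00101001) = 0b10110110.
C3: E(K, 0b00100001) = 0b10111110.
C4: E(K, 0b01000100) = 0b01011001.
C5: E(K, 0b01100000) = 0b01111101.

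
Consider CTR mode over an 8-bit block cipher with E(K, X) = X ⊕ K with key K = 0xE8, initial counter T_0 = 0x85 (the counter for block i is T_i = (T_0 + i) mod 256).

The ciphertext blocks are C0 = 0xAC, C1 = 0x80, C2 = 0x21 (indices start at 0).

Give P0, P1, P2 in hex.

CTR decryption: S_i = E(K, T_i) where T_i is the counter for block i; P_i = C_i ⊕ S_i.
P0: T = 0x85, S = E(K, T) = 0x6D; 0xAC ⊕ 0x6D = 0xC1.
P1: T = 0x86, S = E(K, T) = 0x6E; 0x80 ⊕ 0x6E = 0xEE.
P2: T = 0x87, S = E(K, T) = 0x6F; 0x21 ⊕ 0x6F = 0x4E.

P0 = 0xC1, P1 = 0xEE, P2 = 0x4E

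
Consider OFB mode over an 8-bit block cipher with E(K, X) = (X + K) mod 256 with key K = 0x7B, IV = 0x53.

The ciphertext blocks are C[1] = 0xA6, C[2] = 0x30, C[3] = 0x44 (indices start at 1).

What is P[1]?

OFB decryption: S_i = E(K, S_{i−1}) with S_{0} = IV; P_i = C_i ⊕ S_i.
P[1]: S = E(K, 0x53) = 0xCE; 0xA6 ⊕ 0xCE = 0x68.

P[1] = 0x68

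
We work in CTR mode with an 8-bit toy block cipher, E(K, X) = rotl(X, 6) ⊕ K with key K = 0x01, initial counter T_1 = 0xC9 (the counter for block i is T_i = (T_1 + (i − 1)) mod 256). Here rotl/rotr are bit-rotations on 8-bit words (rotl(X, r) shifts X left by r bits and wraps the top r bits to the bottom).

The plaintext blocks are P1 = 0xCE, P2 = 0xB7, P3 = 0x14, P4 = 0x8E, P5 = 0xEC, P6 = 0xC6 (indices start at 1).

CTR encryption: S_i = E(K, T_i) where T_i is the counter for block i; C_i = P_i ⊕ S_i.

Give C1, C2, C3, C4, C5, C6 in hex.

C1: T = 0xC9, S = E(K, T) = 0x73; 0xCE ⊕ 0x73 = 0xBD.
C2: T = 0xCA, S = E(K, T) = 0xB3; 0xB7 ⊕ 0xB3 = 0x04.
C3: T = 0xCB, S = E(K, T) = 0xF3; 0x14 ⊕ 0xF3 = 0xE7.
C4: T = 0xCC, S = E(K, T) = 0x32; 0x8E ⊕ 0x32 = 0xBC.
C5: T = 0xCD, S = E(K, T) = 0x72; 0xEC ⊕ 0x72 = 0x9E.
C6: T = 0xCE, S = E(K, T) = 0xB2; 0xC6 ⊕ 0xB2 = 0x74.

C1 = 0xBD, C2 = 0x04, C3 = 0xE7, C4 = 0xBC, C5 = 0x9E, C6 = 0x74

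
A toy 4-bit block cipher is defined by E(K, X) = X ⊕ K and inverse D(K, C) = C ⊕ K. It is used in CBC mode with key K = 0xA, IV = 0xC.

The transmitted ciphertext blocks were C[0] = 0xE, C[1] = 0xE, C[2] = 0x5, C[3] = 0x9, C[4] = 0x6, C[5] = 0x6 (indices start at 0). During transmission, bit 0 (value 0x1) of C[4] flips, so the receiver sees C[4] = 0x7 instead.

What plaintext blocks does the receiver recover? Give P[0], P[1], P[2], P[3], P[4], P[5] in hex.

CBC decryption: P_i = D(K, C_i) ⊕ C_{i−1}, with C_{−1} = IV.
Only C[4] changed, to 0x7. In CBC, a change in C_i garbles P_i and flips the same bit in P_{i+1}. Decrypting the received ciphertext:
P[0]: D(K, 0xE) = 0x4; 0x4 ⊕ 0xC = 0x8.
P[1]: D(K, 0xE) = 0x4; 0x4 ⊕ 0xE = 0xA.
P[2]: D(K, 0x5) = 0xF; 0xF ⊕ 0xE = 0x1.
P[3]: D(K, 0x9) = 0x3; 0x3 ⊕ 0x5 = 0x6.
P[4]: D(K, 0x7) = 0xD; 0xD ⊕ 0x9 = 0x4.
P[5]: D(K, 0x6) = 0xC; 0xC ⊕ 0x7 = 0xB.
Blocks that differ from the original plaintext: P[4], P[5].

P[0] = 0x8, P[1] = 0xA, P[2] = 0x1, P[3] = 0x6, P[4] = 0x4, P[5] = 0xB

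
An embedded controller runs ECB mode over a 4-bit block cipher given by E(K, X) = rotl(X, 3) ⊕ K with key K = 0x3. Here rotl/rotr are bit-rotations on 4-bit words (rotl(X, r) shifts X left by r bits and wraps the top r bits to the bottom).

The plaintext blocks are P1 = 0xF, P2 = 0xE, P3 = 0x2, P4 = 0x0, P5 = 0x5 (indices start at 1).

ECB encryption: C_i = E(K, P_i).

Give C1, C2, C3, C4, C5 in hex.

C1 = 0xC, C2 = 0x4, C3 = 0x2, C4 = 0x3, C5 = 0x9

C1: E(K, 0xF) = 0xC.
C2: E(K, 0xE) = 0x4.
C3: E(K, 0x2) = 0x2.
C4: E(K, 0x0) = 0x3.
C5: E(K, 0x5) = 0x9.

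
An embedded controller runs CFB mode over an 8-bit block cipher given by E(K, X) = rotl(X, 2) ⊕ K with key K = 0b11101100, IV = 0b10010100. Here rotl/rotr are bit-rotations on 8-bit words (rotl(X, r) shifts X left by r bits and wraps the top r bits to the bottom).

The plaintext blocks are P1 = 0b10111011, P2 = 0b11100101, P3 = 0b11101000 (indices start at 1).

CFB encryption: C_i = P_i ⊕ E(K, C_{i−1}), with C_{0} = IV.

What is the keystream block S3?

0b10011000

C1: E(K, 0b10010100) = 0b10111110; 0b10111011 ⊕ 0b10111110 = 0b00000101.
C2: E(K, 0b00000101) = 0b11111000; 0b11100101 ⊕ 0b11111000 = 0b00011101.
C3: E(K, 0b00011101) = 0b10011000; 0b11101000 ⊕ 0b10011000 = 0b01110000.
So S3 = 0b10011000.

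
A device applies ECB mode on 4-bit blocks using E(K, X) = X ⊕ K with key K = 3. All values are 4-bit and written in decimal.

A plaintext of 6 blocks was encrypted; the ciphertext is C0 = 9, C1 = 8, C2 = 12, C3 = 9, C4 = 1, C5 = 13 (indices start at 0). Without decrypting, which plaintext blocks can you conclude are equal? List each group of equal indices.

P0 = P3

ECB encrypts each block independently with the same key, so equal ciphertext blocks imply equal plaintext blocks.
C0 = C3 = 9, so P0 = P3.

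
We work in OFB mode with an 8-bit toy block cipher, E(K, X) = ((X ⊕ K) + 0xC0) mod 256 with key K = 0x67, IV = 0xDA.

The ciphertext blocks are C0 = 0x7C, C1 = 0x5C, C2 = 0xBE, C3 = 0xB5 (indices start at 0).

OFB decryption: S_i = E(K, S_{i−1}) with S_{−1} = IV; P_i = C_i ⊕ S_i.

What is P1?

P0: S = E(K, 0xDA) = 0x7D; 0x7C ⊕ 0x7D = 0x01.
P1: S = E(K, 0x7D) = 0xDA; 0x5C ⊕ 0xDA = 0x86.

P1 = 0x86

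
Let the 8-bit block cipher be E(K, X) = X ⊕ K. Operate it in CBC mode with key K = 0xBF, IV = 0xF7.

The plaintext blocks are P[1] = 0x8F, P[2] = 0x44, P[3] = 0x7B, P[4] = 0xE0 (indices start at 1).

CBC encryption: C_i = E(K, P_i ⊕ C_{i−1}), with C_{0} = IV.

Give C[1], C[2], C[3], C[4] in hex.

C[1]: P[1] ⊕ 0xF7 = 0x78; E(K, 0x78) = 0xC7.
C[2]: P[2] ⊕ 0xC7 = 0x83; E(K, 0x83) = 0x3C.
C[3]: P[3] ⊕ 0x3C = 0x47; E(K, 0x47) = 0xF8.
C[4]: P[4] ⊕ 0xF8 = 0x18; E(K, 0x18) = 0xA7.

C[1] = 0xC7, C[2] = 0x3C, C[3] = 0xF8, C[4] = 0xA7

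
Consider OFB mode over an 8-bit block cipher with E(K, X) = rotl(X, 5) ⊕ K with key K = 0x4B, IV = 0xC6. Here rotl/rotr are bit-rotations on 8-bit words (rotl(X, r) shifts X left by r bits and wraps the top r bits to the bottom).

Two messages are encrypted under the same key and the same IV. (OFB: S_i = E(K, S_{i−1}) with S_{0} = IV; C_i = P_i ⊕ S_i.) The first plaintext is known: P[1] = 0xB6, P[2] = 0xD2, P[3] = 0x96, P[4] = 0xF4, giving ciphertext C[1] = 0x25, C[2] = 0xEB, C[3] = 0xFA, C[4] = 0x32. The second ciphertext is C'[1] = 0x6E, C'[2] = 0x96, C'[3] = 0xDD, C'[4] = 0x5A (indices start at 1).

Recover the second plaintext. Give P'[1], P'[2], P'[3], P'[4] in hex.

P'[1] = 0xFD, P'[2] = 0xAF, P'[3] = 0xB1, P'[4] = 0x9C

In OFB with a reused IV, both messages share the same keystream S_i, so C_i ⊕ C'_i = P_i ⊕ P'_i and thus P'_i = P_i ⊕ C_i ⊕ C'_i.
P'[1]: 0xB6 ⊕ 0x25 ⊕ 0x6E = 0xFD.
P'[2]: 0xD2 ⊕ 0xEB ⊕ 0x96 = 0xAF.
P'[3]: 0x96 ⊕ 0xFA ⊕ 0xDD = 0xB1.
P'[4]: 0xF4 ⊕ 0x32 ⊕ 0x5A = 0x9C.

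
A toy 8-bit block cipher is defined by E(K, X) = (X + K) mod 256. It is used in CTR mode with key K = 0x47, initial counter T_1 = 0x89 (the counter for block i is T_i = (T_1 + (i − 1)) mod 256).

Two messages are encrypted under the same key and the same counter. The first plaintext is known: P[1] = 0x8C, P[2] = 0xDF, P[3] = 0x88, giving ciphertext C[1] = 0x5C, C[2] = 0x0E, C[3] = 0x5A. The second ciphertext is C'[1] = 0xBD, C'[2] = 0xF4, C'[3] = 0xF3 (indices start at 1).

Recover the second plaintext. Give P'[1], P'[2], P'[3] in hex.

P'[1] = 0x6D, P'[2] = 0x25, P'[3] = 0x21

In CTR with a reused counter, both messages share the same keystream S_i, so C_i ⊕ C'_i = P_i ⊕ P'_i and thus P'_i = P_i ⊕ C_i ⊕ C'_i.
P'[1]: 0x8C ⊕ 0x5C ⊕ 0xBD = 0x6D.
P'[2]: 0xDF ⊕ 0x0E ⊕ 0xF4 = 0x25.
P'[3]: 0x88 ⊕ 0x5A ⊕ 0xF3 = 0x21.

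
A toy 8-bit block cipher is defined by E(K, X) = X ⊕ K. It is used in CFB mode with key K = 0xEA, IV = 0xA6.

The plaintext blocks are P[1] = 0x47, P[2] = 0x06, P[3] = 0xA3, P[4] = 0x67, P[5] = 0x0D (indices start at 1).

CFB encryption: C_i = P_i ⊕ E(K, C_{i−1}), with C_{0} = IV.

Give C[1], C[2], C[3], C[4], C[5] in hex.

C[1] = 0x0B, C[2] = 0xE7, C[3] = 0xAE, C[4] = 0x23, C[5] = 0xC4

C[1]: E(K, 0xA6) = 0x4C; 0x47 ⊕ 0x4C = 0x0B.
C[2]: E(K, 0x0B) = 0xE1; 0x06 ⊕ 0xE1 = 0xE7.
C[3]: E(K, 0xE7) = 0x0D; 0xA3 ⊕ 0x0D = 0xAE.
C[4]: E(K, 0xAE) = 0x44; 0x67 ⊕ 0x44 = 0x23.
C[5]: E(K, 0x23) = 0xC9; 0x0D ⊕ 0xC9 = 0xC4.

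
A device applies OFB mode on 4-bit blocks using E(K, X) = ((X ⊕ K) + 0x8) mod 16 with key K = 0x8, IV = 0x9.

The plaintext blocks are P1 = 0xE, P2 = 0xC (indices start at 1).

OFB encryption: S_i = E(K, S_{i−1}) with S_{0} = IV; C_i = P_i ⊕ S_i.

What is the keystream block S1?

C1: S = E(K, 0x9) = 0x9; 0xE ⊕ 0x9 = 0x7.
So S1 = 0x9.

0x9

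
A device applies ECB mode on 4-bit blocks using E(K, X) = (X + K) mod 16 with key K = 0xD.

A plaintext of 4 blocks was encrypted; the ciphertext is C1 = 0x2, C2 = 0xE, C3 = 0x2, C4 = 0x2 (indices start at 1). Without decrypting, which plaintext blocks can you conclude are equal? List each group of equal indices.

P1 = P3 = P4

ECB encrypts each block independently with the same key, so equal ciphertext blocks imply equal plaintext blocks.
C1 = C3 = C4 = 0x2, so P1 = P3 = P4.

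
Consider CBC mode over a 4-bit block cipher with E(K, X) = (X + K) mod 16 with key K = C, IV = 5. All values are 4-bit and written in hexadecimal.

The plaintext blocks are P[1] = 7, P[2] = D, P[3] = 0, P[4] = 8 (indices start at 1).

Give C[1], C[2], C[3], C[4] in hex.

CBC encryption: C_i = E(K, P_i ⊕ C_{i−1}), with C_{0} = IV.
C[1]: P[1] ⊕ 5 = 2; E(K, 2) = E.
C[2]: P[2] ⊕ E = 3; E(K, 3) = F.
C[3]: P[3] ⊕ F = F; E(K, F) = B.
C[4]: P[4] ⊕ B = 3; E(K, 3) = F.

C[1] = E, C[2] = F, C[3] = B, C[4] = F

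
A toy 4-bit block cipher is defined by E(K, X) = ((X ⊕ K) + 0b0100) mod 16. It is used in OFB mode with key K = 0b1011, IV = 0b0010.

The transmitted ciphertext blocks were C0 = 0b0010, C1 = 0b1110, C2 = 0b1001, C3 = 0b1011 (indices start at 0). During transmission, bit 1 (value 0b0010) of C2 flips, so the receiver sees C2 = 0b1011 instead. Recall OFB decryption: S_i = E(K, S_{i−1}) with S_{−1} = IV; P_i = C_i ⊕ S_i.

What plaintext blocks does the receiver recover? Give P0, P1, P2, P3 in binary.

Only C2 changed, to 0b1011. In OFB, a change in C_i flips the same bit in P_i only; the keystream is unaffected. Decrypting the received ciphertext:
P0: S = E(K, 0b0010) = 0b1101; 0b0010 ⊕ 0b1101 = 0b1111.
P1: S = E(K, 0b1101) = 0b1010; 0b1110 ⊕ 0b1010 = 0b0100.
P2: S = E(K, 0b1010) = 0b0101; 0b1011 ⊕ 0b0101 = 0b1110.
P3: S = E(K, 0b0101) = 0b0010; 0b1011 ⊕ 0b0010 = 0b1001.
Blocks that differ from the original plaintext: P2.

P0 = 0b1111, P1 = 0b0100, P2 = 0b1110, P3 = 0b1001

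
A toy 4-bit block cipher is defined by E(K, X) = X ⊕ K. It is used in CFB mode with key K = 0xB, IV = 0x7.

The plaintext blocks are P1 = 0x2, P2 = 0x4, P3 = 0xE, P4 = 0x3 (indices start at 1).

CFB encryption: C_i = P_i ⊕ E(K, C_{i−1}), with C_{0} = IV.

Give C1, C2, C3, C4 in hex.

C1 = 0xE, C2 = 0x1, C3 = 0x4, C4 = 0xC

C1: E(K, 0x7) = 0xC; 0x2 ⊕ 0xC = 0xE.
C2: E(K, 0xE) = 0x5; 0x4 ⊕ 0x5 = 0x1.
C3: E(K, 0x1) = 0xA; 0xE ⊕ 0xA = 0x4.
C4: E(K, 0x4) = 0xF; 0x3 ⊕ 0xF = 0xC.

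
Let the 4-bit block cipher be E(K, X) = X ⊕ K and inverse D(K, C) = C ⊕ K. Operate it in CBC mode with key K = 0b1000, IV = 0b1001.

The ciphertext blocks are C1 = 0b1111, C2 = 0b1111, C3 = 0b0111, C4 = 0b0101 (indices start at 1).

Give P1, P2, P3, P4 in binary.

CBC decryption: P_i = D(K, C_i) ⊕ C_{i−1}, with C_{0} = IV.
P1: D(K, 0b1111) = 0b0111; 0b0111 ⊕ 0b1001 = 0b1110.
P2: D(K, 0b1111) = 0b0111; 0b0111 ⊕ 0b1111 = 0b1000.
P3: D(K, 0b0111) = 0b1111; 0b1111 ⊕ 0b1111 = 0b0000.
P4: D(K, 0b0101) = 0b1101; 0b1101 ⊕ 0b0111 = 0b1010.

P1 = 0b1110, P2 = 0b1000, P3 = 0b0000, P4 = 0b1010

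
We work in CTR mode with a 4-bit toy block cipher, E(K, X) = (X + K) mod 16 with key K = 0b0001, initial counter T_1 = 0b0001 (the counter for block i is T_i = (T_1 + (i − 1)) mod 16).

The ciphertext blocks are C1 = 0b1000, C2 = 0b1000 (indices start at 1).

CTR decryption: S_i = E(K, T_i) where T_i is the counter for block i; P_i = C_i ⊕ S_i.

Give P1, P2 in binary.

P1: T = 0b0001, S = E(K, T) = 0b0010; 0b1000 ⊕ 0b0010 = 0b1010.
P2: T = 0b0010, S = E(K, T) = 0b0011; 0b1000 ⊕ 0b0011 = 0b1011.

P1 = 0b1010, P2 = 0b1011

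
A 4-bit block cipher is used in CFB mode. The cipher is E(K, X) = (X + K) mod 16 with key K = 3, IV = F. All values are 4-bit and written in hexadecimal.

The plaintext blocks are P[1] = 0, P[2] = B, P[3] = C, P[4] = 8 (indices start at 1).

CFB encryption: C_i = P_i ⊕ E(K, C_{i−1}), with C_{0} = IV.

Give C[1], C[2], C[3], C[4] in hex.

C[1]: E(K, F) = 2; 0 ⊕ 2 = 2.
C[2]: E(K, 2) = 5; B ⊕ 5 = E.
C[3]: E(K, E) = 1; C ⊕ 1 = D.
C[4]: E(K, D) = 0; 8 ⊕ 0 = 8.

C[1] = 2, C[2] = E, C[3] = D, C[4] = 8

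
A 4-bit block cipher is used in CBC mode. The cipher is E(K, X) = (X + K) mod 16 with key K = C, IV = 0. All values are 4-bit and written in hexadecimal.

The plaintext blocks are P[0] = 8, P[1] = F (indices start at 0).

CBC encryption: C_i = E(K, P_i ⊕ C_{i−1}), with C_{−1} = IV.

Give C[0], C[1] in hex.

C[0]: P[0] ⊕ 0 = 8; E(K, 8) = 4.
C[1]: P[1] ⊕ 4 = B; E(K, B) = 7.

C[0] = 4, C[1] = 7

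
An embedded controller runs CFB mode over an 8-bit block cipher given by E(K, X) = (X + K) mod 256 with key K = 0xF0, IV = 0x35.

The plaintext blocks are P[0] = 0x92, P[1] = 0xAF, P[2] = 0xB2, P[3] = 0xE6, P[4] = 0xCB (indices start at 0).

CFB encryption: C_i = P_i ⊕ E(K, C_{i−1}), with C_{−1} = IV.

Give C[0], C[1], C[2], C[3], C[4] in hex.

C[0]: E(K, 0x35) = 0x25; 0x92 ⊕ 0x25 = 0xB7.
C[1]: E(K, 0xB7) = 0xA7; 0xAF ⊕ 0xA7 = 0x08.
C[2]: E(K, 0x08) = 0xF8; 0xB2 ⊕ 0xF8 = 0x4A.
C[3]: E(K, 0x4A) = 0x3A; 0xE6 ⊕ 0x3A = 0xDC.
C[4]: E(K, 0xDC) = 0xCC; 0xCB ⊕ 0xCC = 0x07.

C[0] = 0xB7, C[1] = 0x08, C[2] = 0x4A, C[3] = 0xDC, C[4] = 0x07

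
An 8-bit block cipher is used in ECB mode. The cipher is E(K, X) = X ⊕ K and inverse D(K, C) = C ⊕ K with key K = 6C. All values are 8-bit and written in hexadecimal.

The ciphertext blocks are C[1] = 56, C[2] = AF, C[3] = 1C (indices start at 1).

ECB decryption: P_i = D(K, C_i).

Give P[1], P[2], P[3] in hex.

P[1]: D(K, 56) = 3A.
P[2]: D(K, AF) = C3.
P[3]: D(K, 1C) = 70.

P[1] = 3A, P[2] = C3, P[3] = 70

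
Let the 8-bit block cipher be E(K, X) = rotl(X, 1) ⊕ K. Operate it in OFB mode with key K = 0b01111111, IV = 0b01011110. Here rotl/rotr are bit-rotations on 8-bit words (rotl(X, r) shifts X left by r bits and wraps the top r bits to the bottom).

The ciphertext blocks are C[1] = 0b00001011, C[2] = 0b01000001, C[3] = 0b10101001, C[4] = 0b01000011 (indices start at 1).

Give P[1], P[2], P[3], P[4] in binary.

P[1] = 0b11001000, P[2] = 0b10111001, P[3] = 0b00100111, P[4] = 0b00100001

OFB decryption: S_i = E(K, S_{i−1}) with S_{0} = IV; P_i = C_i ⊕ S_i.
P[1]: S = E(K, 0b01011110) = 0b11000011; 0b00001011 ⊕ 0b11000011 = 0b11001000.
P[2]: S = E(K, 0b11000011) = 0b11111000; 0b01000001 ⊕ 0b11111000 = 0b10111001.
P[3]: S = E(K, 0b11111000) = 0b10001110; 0b10101001 ⊕ 0b10001110 = 0b00100111.
P[4]: S = E(K, 0b10001110) = 0b01100010; 0b01000011 ⊕ 0b01100010 = 0b00100001.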